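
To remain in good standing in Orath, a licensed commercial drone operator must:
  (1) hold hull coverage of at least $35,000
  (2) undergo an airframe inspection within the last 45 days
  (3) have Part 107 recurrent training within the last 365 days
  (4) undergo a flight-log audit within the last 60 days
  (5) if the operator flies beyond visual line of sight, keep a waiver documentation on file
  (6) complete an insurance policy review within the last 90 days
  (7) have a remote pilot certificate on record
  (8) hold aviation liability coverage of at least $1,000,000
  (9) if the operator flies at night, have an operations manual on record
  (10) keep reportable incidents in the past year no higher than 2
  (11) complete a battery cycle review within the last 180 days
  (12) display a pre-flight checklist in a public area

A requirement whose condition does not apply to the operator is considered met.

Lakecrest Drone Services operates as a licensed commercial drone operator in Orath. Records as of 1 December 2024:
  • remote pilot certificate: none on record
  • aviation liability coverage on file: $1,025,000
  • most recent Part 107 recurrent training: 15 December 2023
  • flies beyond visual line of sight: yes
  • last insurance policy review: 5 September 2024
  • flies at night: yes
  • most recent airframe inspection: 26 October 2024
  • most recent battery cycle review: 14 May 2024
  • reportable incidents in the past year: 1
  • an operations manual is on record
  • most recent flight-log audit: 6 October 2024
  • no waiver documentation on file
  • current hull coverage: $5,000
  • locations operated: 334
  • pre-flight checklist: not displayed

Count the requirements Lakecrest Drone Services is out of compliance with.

5

1. hull coverage $5,000 < $35,000 → not met
2. airframe inspection 36 days ago vs limit 45 → met
3. Part 107 recurrent training 352 days ago vs limit 365 → met
4. flight-log audit 56 days ago vs limit 60 → met
5. condition 'flies beyond visual line of sight' holds; waiver documentation absent → not met
6. insurance policy review 87 days ago vs limit 90 → met
7. remote pilot certificate absent → not met
8. aviation liability coverage $1,025,000 ≥ $1,000,000 → met
9. condition 'flies at night' holds; operations manual present → met
10. reportable incidents in the past year 1 ≤ 2 → met
11. battery cycle review 201 days ago vs limit 180 → not met
12. pre-flight checklist absent → not met
Not met: 5 of 12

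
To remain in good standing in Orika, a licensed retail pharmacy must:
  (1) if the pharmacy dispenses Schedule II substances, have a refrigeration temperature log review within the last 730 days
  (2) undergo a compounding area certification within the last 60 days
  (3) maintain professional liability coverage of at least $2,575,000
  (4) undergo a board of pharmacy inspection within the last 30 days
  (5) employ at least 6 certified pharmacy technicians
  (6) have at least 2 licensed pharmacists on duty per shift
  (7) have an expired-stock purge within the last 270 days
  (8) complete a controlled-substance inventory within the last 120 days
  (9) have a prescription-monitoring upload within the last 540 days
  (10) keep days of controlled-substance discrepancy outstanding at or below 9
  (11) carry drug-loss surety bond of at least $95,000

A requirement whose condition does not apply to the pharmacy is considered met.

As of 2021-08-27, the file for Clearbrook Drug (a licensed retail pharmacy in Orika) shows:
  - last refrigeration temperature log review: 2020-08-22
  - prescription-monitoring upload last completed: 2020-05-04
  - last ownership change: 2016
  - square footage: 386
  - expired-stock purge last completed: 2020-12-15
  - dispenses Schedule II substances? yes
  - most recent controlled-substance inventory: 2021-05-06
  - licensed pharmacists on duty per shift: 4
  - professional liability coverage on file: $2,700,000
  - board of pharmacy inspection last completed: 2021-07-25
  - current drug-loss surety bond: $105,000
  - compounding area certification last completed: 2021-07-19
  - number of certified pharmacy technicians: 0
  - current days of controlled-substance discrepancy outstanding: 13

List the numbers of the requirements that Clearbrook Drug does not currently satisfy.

4, 5, 10

1. condition 'dispenses Schedule II substances' holds; refrigeration temperature log review 370 days ago vs limit 730 → met
2. compounding area certification 39 days ago vs limit 60 → met
3. professional liability coverage $2,700,000 ≥ $2,575,000 → met
4. board of pharmacy inspection 33 days ago vs limit 30 → not met
5. certified pharmacy technicians 0 < 6 → not met
6. licensed pharmacists on duty per shift 4 ≥ 2 → met
7. expired-stock purge 255 days ago vs limit 270 → met
8. controlled-substance inventory 113 days ago vs limit 120 → met
9. prescription-monitoring upload 480 days ago vs limit 540 → met
10. days of controlled-substance discrepancy outstanding 13 > 9 → not met
11. drug-loss surety bond $105,000 ≥ $95,000 → met
Not met: 4, 5, 10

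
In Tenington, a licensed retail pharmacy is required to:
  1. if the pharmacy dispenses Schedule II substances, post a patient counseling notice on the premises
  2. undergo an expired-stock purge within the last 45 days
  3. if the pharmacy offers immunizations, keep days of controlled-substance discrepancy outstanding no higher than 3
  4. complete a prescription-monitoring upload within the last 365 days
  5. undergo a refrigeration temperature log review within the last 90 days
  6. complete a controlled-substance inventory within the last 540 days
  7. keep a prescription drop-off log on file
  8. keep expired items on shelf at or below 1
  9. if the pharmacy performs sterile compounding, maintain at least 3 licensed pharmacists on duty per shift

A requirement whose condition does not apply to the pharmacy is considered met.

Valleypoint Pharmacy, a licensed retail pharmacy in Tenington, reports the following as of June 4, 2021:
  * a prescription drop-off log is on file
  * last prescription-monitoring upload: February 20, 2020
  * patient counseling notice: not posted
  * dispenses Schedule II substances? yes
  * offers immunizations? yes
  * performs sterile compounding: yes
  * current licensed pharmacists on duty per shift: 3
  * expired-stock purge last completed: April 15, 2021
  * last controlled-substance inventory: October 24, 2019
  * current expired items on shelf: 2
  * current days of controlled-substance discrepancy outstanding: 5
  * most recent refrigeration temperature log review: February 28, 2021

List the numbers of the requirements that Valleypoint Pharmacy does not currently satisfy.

1, 2, 3, 4, 5, 6, 8

1. condition 'dispenses Schedule II substances' holds; patient counseling notice absent → not met
2. expired-stock purge 50 days ago vs limit 45 → not met
3. condition 'offers immunizations' holds; days of controlled-substance discrepancy outstanding 5 > 3 → not met
4. prescription-monitoring upload 470 days ago vs limit 365 → not met
5. refrigeration temperature log review 96 days ago vs limit 90 → not met
6. controlled-substance inventory 589 days ago vs limit 540 → not met
7. prescription drop-off log present → met
8. expired items on shelf 2 > 1 → not met
9. condition 'performs sterile compounding' holds; licensed pharmacists on duty per shift 3 ≥ 3 → met
Not met: 1, 2, 3, 4, 5, 6, 8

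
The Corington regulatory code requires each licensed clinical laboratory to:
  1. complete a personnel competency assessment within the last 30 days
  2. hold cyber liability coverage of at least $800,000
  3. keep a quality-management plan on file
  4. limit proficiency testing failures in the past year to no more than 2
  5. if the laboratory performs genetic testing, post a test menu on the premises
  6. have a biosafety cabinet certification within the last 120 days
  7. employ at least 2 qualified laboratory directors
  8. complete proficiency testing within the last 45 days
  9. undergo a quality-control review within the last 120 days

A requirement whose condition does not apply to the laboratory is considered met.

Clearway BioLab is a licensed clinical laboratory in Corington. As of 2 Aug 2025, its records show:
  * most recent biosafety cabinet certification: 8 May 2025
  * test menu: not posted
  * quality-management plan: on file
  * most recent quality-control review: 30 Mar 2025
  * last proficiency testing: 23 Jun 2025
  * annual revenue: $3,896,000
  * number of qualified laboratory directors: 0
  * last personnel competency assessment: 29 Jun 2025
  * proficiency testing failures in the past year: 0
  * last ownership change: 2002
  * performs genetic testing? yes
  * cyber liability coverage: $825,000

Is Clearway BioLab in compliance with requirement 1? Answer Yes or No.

1. personnel competency assessment 34 days ago vs limit 30 → not met

No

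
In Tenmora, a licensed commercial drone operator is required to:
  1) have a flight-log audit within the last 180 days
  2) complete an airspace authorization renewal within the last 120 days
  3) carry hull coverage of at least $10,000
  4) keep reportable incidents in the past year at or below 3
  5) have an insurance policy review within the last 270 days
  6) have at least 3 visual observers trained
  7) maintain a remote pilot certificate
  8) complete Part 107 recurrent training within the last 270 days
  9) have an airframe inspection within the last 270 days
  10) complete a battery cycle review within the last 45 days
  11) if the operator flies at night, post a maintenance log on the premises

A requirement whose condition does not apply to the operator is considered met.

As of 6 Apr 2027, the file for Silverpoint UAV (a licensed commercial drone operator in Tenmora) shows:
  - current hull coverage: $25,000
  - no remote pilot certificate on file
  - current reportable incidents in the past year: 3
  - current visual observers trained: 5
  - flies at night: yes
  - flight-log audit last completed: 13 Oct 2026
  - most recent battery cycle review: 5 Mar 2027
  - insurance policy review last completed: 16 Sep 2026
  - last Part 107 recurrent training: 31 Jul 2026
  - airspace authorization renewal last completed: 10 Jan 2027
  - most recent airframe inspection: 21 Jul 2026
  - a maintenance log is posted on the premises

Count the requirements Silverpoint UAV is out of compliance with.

1

1. flight-log audit 175 days ago vs limit 180 → met
2. airspace authorization renewal 86 days ago vs limit 120 → met
3. hull coverage $25,000 ≥ $10,000 → met
4. reportable incidents in the past year 3 ≤ 3 → met
5. insurance policy review 202 days ago vs limit 270 → met
6. visual observers trained 5 ≥ 3 → met
7. remote pilot certificate absent → not met
8. Part 107 recurrent training 249 days ago vs limit 270 → met
9. airframe inspection 259 days ago vs limit 270 → met
10. battery cycle review 32 days ago vs limit 45 → met
11. condition 'flies at night' holds; maintenance log present → met
Not met: 1 of 11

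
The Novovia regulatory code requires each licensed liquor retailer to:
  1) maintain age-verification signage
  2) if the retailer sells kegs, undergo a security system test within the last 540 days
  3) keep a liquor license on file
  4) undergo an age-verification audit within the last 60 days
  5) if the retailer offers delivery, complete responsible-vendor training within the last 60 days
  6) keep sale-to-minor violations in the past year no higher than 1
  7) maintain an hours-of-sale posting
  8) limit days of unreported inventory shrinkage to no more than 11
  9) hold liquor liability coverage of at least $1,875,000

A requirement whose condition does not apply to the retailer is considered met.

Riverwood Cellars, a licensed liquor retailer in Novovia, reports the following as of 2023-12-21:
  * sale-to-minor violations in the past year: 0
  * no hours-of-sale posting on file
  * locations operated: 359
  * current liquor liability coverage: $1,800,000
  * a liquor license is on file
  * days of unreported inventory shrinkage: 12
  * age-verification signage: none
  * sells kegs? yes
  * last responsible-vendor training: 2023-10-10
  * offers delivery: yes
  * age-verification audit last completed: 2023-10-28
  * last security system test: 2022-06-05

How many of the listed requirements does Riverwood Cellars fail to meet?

1. age-verification signage absent → not met
2. condition 'sells kegs' holds; security system test 564 days ago vs limit 540 → not met
3. liquor license present → met
4. age-verification audit 54 days ago vs limit 60 → met
5. condition 'offers delivery' holds; responsible-vendor training 72 days ago vs limit 60 → not met
6. sale-to-minor violations in the past year 0 ≤ 1 → met
7. hours-of-sale posting absent → not met
8. days of unreported inventory shrinkage 12 > 11 → not met
9. liquor liability coverage $1,800,000 < $1,875,000 → not met
Not met: 6 of 9

6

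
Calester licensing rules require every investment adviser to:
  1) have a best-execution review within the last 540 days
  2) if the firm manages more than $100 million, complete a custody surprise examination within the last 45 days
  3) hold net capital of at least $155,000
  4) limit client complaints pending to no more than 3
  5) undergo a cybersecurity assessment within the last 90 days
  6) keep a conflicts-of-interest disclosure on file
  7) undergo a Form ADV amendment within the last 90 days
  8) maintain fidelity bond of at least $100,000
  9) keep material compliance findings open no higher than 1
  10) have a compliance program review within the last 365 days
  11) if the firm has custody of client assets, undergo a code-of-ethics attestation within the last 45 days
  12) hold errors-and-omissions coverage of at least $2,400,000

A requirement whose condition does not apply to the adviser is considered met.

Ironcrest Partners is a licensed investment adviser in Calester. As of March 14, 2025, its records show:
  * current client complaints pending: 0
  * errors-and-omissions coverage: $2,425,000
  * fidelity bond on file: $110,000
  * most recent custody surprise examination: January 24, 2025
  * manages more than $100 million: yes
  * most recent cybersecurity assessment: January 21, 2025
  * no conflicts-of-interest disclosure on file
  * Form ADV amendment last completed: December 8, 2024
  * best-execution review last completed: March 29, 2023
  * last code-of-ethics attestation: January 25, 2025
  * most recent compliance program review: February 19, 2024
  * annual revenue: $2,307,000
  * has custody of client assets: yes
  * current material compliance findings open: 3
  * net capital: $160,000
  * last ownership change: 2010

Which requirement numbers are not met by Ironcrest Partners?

1. best-execution review 716 days ago vs limit 540 → not met
2. condition 'manages more than $100 million' holds; custody surprise examination 49 days ago vs limit 45 → not met
3. net capital $160,000 ≥ $155,000 → met
4. client complaints pending 0 ≤ 3 → met
5. cybersecurity assessment 52 days ago vs limit 90 → met
6. conflicts-of-interest disclosure absent → not met
7. Form ADV amendment 96 days ago vs limit 90 → not met
8. fidelity bond $110,000 ≥ $100,000 → met
9. material compliance findings open 3 > 1 → not met
10. compliance program review 389 days ago vs limit 365 → not met
11. condition 'has custody of client assets' holds; code-of-ethics attestation 48 days ago vs limit 45 → not met
12. errors-and-omissions coverage $2,425,000 ≥ $2,400,000 → met
Not met: 1, 2, 6, 7, 9, 10, 11

1, 2, 6, 7, 9, 10, 11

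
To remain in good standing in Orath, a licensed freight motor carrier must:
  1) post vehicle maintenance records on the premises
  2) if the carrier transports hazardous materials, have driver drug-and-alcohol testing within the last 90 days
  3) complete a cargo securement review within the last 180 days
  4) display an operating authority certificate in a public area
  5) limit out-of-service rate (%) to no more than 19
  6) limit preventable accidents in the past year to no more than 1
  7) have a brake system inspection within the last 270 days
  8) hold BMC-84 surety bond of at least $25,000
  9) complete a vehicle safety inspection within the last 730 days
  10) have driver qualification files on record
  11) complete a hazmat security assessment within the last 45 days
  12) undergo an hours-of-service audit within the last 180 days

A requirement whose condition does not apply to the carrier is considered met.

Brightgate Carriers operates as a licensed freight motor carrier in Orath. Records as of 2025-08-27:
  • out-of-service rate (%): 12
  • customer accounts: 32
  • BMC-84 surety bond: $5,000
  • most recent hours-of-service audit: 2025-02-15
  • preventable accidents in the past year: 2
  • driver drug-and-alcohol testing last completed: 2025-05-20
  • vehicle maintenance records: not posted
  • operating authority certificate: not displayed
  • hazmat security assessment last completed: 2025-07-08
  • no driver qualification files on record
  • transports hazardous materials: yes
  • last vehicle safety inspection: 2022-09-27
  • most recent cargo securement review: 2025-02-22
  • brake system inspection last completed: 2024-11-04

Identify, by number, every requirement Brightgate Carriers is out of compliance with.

1, 2, 3, 4, 6, 7, 8, 9, 10, 11, 12

1. vehicle maintenance records absent → not met
2. condition 'transports hazardous materials' holds; driver drug-and-alcohol testing 99 days ago vs limit 90 → not met
3. cargo securement review 186 days ago vs limit 180 → not met
4. operating authority certificate absent → not met
5. out-of-service rate (%) 12 ≤ 19 → met
6. preventable accidents in the past year 2 > 1 → not met
7. brake system inspection 296 days ago vs limit 270 → not met
8. BMC-84 surety bond $5,000 < $25,000 → not met
9. vehicle safety inspection 1065 days ago vs limit 730 → not met
10. driver qualification files absent → not met
11. hazmat security assessment 50 days ago vs limit 45 → not met
12. hours-of-service audit 193 days ago vs limit 180 → not met
Not met: 1, 2, 3, 4, 6, 7, 8, 9, 10, 11, 12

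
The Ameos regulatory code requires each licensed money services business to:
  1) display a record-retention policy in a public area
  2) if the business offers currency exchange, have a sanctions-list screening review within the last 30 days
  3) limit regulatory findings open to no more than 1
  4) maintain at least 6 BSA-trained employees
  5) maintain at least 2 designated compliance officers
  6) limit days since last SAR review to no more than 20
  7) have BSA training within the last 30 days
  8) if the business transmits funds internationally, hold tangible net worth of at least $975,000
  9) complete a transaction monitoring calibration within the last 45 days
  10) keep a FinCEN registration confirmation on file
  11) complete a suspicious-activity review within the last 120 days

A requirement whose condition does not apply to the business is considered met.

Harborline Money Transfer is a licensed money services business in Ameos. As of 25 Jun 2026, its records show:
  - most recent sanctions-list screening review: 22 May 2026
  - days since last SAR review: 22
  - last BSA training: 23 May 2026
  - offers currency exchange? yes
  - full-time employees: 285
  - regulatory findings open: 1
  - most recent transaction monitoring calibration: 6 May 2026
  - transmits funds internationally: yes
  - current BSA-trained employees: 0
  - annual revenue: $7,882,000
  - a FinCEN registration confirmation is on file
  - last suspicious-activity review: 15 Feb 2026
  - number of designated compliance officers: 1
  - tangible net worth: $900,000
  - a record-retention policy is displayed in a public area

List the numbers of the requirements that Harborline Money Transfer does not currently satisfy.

1. record-retention policy present → met
2. condition 'offers currency exchange' holds; sanctions-list screening review 34 days ago vs limit 30 → not met
3. regulatory findings open 1 ≤ 1 → met
4. BSA-trained employees 0 < 6 → not met
5. designated compliance officers 1 < 2 → not met
6. days since last SAR review 22 > 20 → not met
7. BSA training 33 days ago vs limit 30 → not met
8. condition 'transmits funds internationally' holds; tangible net worth $900,000 < $975,000 → not met
9. transaction monitoring calibration 50 days ago vs limit 45 → not met
10. FinCEN registration confirmation present → met
11. suspicious-activity review 130 days ago vs limit 120 → not met
Not met: 2, 4, 5, 6, 7, 8, 9, 11

2, 4, 5, 6, 7, 8, 9, 11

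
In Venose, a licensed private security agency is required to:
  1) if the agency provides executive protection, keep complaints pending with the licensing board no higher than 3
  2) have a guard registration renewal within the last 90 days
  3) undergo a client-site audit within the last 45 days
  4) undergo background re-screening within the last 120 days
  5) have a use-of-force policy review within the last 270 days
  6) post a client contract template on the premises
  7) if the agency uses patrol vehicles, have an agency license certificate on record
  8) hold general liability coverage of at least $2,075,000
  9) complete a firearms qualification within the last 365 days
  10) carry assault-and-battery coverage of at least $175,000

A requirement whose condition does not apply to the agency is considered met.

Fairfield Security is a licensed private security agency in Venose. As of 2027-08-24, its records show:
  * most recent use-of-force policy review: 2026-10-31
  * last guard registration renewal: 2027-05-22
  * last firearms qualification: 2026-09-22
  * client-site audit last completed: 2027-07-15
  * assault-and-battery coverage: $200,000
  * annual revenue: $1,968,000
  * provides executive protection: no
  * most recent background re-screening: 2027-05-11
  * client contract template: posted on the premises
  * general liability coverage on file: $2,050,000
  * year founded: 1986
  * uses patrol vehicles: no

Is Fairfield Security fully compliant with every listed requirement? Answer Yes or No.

1. condition 'provides executive protection' does not hold → requirement n/a → met
2. guard registration renewal 94 days ago vs limit 90 → not met
3. client-site audit 40 days ago vs limit 45 → met
4. background re-screening 105 days ago vs limit 120 → met
5. use-of-force policy review 297 days ago vs limit 270 → not met
6. client contract template present → met
7. condition 'uses patrol vehicles' does not hold → requirement n/a → met
8. general liability coverage $2,050,000 < $2,075,000 → not met
9. firearms qualification 336 days ago vs limit 365 → met
10. assault-and-battery coverage $200,000 ≥ $175,000 → met
Not met: 2, 5, 8

No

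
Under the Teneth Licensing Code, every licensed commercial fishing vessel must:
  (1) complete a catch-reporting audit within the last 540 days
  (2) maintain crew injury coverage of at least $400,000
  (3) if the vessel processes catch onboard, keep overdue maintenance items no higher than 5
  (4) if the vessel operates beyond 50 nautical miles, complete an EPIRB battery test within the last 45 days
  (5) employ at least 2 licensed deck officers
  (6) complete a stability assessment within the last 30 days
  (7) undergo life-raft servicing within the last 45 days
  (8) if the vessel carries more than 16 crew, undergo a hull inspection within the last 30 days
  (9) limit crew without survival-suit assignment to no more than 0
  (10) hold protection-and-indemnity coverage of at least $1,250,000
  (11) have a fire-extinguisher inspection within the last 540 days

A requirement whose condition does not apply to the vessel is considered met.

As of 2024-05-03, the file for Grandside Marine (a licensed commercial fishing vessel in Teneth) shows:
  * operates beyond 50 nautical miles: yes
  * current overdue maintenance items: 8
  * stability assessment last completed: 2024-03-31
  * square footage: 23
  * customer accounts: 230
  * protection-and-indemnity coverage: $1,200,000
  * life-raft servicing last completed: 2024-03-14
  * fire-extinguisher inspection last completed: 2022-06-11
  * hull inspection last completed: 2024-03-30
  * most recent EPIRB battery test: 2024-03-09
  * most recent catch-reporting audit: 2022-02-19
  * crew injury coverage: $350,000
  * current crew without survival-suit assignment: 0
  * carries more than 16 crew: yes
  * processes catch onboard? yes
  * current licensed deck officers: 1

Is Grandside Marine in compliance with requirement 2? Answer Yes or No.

2. crew injury coverage $350,000 < $400,000 → not met

No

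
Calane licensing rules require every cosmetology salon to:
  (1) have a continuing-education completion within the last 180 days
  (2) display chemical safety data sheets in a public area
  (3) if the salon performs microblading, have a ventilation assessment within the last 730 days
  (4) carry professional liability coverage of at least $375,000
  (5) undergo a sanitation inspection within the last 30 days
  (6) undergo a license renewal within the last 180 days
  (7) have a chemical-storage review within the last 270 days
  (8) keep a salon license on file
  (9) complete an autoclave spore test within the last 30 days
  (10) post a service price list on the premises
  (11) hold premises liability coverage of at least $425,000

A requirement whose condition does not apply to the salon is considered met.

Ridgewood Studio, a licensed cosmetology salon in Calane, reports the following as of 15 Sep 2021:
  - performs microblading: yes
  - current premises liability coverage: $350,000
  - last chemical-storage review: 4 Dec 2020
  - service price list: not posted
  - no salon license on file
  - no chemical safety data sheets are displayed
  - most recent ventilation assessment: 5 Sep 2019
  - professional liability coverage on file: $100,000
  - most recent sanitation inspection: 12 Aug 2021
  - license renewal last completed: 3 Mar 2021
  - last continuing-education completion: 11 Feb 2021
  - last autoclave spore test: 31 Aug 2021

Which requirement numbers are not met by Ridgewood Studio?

1, 2, 3, 4, 5, 6, 7, 8, 10, 11

1. continuing-education completion 216 days ago vs limit 180 → not met
2. chemical safety data sheets absent → not met
3. condition 'performs microblading' holds; ventilation assessment 741 days ago vs limit 730 → not met
4. professional liability coverage $100,000 < $375,000 → not met
5. sanitation inspection 34 days ago vs limit 30 → not met
6. license renewal 196 days ago vs limit 180 → not met
7. chemical-storage review 285 days ago vs limit 270 → not met
8. salon license absent → not met
9. autoclave spore test 15 days ago vs limit 30 → met
10. service price list absent → not met
11. premises liability coverage $350,000 < $425,000 → not met
Not met: 1, 2, 3, 4, 5, 6, 7, 8, 10, 11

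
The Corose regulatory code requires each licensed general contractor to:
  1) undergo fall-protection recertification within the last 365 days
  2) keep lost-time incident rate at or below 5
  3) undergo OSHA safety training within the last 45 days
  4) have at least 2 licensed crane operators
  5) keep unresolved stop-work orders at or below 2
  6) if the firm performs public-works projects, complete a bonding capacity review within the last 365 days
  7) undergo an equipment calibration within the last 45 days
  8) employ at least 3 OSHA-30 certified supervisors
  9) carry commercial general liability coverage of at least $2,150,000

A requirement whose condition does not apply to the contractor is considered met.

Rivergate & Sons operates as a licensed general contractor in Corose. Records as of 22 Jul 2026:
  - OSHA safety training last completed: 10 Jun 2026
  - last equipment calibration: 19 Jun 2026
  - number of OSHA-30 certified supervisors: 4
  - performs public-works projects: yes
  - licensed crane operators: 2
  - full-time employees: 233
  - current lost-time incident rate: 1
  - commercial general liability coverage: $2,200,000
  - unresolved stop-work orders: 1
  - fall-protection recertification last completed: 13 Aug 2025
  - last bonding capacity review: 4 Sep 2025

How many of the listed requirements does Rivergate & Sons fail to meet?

0

1. fall-protection recertification 343 days ago vs limit 365 → met
2. lost-time incident rate 1 ≤ 5 → met
3. OSHA safety training 42 days ago vs limit 45 → met
4. licensed crane operators 2 ≥ 2 → met
5. unresolved stop-work orders 1 ≤ 2 → met
6. condition 'performs public-works projects' holds; bonding capacity review 321 days ago vs limit 365 → met
7. equipment calibration 33 days ago vs limit 45 → met
8. OSHA-30 certified supervisors 4 ≥ 3 → met
9. commercial general liability coverage $2,200,000 ≥ $2,150,000 → met
Not met: 0 of 9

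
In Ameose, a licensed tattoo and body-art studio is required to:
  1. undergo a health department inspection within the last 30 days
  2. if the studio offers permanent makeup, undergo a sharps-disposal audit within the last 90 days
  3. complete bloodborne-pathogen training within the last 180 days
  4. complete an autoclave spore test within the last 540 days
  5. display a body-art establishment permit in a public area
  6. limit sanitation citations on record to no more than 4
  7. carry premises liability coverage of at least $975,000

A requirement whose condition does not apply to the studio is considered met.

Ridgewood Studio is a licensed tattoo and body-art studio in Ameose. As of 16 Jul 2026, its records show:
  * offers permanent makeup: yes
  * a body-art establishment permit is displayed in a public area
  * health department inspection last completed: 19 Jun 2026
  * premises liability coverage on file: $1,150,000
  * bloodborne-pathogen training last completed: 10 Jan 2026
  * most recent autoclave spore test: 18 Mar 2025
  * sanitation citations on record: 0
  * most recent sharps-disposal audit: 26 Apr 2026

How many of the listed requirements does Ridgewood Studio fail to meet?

1. health department inspection 27 days ago vs limit 30 → met
2. condition 'offers permanent makeup' holds; sharps-disposal audit 81 days ago vs limit 90 → met
3. bloodborne-pathogen training 187 days ago vs limit 180 → not met
4. autoclave spore test 485 days ago vs limit 540 → met
5. body-art establishment permit present → met
6. sanitation citations on record 0 ≤ 4 → met
7. premises liability coverage $1,150,000 ≥ $975,000 → met
Not met: 1 of 7

1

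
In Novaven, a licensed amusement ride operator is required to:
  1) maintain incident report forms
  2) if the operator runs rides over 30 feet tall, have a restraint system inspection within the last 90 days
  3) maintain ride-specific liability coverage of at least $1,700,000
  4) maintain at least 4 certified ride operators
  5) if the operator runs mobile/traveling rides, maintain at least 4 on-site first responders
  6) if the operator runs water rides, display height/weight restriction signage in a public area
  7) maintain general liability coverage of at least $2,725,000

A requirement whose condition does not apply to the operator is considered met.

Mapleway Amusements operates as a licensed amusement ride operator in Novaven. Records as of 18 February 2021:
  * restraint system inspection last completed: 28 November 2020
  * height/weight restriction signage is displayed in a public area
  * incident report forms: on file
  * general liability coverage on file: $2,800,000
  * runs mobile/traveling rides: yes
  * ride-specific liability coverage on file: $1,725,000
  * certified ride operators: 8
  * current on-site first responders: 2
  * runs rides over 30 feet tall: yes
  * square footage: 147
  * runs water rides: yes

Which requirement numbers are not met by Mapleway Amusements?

5

1. incident report forms present → met
2. condition 'runs rides over 30 feet tall' holds; restraint system inspection 82 days ago vs limit 90 → met
3. ride-specific liability coverage $1,725,000 ≥ $1,700,000 → met
4. certified ride operators 8 ≥ 4 → met
5. condition 'runs mobile/traveling rides' holds; on-site first responders 2 < 4 → not met
6. condition 'runs water rides' holds; height/weight restriction signage present → met
7. general liability coverage $2,800,000 ≥ $2,725,000 → met
Not met: 5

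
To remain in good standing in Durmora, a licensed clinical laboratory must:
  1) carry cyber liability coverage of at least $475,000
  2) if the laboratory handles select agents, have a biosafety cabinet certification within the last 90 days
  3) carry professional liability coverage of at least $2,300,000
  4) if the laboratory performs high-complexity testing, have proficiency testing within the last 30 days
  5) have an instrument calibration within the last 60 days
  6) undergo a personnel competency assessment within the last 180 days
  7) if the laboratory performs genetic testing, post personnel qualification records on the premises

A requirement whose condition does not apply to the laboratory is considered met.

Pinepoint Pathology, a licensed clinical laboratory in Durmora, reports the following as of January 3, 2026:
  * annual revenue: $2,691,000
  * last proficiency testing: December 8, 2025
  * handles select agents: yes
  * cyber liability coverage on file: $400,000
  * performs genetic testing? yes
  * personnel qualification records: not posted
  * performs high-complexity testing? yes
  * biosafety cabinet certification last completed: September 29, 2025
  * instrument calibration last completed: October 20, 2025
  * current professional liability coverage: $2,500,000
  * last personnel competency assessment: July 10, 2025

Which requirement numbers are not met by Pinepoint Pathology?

1, 2, 5, 7

1. cyber liability coverage $400,000 < $475,000 → not met
2. condition 'handles select agents' holds; biosafety cabinet certification 96 days ago vs limit 90 → not met
3. professional liability coverage $2,500,000 ≥ $2,300,000 → met
4. condition 'performs high-complexity testing' holds; proficiency testing 26 days ago vs limit 30 → met
5. instrument calibration 75 days ago vs limit 60 → not met
6. personnel competency assessment 177 days ago vs limit 180 → met
7. condition 'performs genetic testing' holds; personnel qualification records absent → not met
Not met: 1, 2, 5, 7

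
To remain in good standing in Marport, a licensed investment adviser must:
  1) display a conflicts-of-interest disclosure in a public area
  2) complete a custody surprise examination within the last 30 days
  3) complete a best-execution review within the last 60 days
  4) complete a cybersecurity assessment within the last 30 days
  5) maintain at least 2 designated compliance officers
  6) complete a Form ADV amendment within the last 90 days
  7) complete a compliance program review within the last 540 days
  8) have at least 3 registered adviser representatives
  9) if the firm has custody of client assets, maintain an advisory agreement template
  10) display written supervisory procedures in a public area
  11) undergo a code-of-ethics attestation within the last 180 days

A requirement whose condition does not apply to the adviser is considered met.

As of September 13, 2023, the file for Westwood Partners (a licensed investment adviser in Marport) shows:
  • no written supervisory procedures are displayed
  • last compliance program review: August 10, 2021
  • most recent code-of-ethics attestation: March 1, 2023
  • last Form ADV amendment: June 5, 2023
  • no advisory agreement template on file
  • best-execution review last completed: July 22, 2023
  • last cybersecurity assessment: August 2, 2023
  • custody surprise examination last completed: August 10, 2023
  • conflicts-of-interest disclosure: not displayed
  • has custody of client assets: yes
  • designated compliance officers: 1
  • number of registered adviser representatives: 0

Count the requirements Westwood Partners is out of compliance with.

1. conflicts-of-interest disclosure absent → not met
2. custody surprise examination 34 days ago vs limit 30 → not met
3. best-execution review 53 days ago vs limit 60 → met
4. cybersecurity assessment 42 days ago vs limit 30 → not met
5. designated compliance officers 1 < 2 → not met
6. Form ADV amendment 100 days ago vs limit 90 → not met
7. compliance program review 764 days ago vs limit 540 → not met
8. registered adviser representatives 0 < 3 → not met
9. condition 'has custody of client assets' holds; advisory agreement template absent → not met
10. written supervisory procedures absent → not met
11. code-of-ethics attestation 196 days ago vs limit 180 → not met
Not met: 10 of 11

10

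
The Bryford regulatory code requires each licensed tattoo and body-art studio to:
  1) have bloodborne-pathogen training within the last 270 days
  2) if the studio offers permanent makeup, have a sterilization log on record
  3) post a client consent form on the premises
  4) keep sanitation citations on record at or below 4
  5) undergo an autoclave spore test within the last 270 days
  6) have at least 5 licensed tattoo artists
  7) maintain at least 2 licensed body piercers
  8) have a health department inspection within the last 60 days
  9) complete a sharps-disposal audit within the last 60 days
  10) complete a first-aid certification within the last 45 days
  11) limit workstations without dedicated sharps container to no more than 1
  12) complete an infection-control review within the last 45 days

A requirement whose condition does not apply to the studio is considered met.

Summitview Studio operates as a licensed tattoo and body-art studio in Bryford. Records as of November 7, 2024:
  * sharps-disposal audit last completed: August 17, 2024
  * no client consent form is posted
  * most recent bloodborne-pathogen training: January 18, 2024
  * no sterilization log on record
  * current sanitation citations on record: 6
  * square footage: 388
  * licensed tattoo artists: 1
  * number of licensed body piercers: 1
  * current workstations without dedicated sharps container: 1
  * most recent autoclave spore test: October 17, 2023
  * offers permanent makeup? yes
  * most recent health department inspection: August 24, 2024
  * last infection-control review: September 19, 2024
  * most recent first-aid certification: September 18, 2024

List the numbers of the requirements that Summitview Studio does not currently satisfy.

1, 2, 3, 4, 5, 6, 7, 8, 9, 10, 12

1. bloodborne-pathogen training 294 days ago vs limit 270 → not met
2. condition 'offers permanent makeup' holds; sterilization log absent → not met
3. client consent form absent → not met
4. sanitation citations on record 6 > 4 → not met
5. autoclave spore test 387 days ago vs limit 270 → not met
6. licensed tattoo artists 1 < 5 → not met
7. licensed body piercers 1 < 2 → not met
8. health department inspection 75 days ago vs limit 60 → not met
9. sharps-disposal audit 82 days ago vs limit 60 → not met
10. first-aid certification 50 days ago vs limit 45 → not met
11. workstations without dedicated sharps container 1 ≤ 1 → met
12. infection-control review 49 days ago vs limit 45 → not met
Not met: 1, 2, 3, 4, 5, 6, 7, 8, 9, 10, 12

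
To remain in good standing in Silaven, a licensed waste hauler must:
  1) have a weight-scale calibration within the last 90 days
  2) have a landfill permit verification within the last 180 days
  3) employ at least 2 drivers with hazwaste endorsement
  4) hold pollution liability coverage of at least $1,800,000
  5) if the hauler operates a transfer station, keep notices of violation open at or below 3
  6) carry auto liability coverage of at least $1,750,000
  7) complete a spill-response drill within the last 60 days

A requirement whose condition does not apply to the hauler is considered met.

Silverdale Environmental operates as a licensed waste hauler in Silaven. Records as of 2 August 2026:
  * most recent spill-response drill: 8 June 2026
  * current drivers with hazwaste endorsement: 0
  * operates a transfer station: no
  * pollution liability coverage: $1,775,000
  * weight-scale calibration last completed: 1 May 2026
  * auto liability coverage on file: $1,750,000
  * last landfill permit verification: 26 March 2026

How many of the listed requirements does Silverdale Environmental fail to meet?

1. weight-scale calibration 93 days ago vs limit 90 → not met
2. landfill permit verification 129 days ago vs limit 180 → met
3. drivers with hazwaste endorsement 0 < 2 → not met
4. pollution liability coverage $1,775,000 < $1,800,000 → not met
5. condition 'operates a transfer station' does not hold → requirement n/a → met
6. auto liability coverage $1,750,000 ≥ $1,750,000 → met
7. spill-response drill 55 days ago vs limit 60 → met
Not met: 3 of 7

3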